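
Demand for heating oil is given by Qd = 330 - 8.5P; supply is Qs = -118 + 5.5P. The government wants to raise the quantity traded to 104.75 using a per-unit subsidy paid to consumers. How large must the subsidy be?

At Q = 104.75, invert demand for the buyer price: Pb = (330 − 104.75)/8.5 = 26.5; invert supply for the seller price: Ps = (104.75 − (-118))/5.5 = 40.5.
The subsidy must fill the gap: s = Ps − Pb = 40.5 − 26.5 = 14.

Required subsidy s = 14 per unit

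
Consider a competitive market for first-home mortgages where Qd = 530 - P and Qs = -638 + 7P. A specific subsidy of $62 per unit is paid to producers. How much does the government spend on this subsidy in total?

Government cost = $27171.5

Pre-subsidy: 530 - P = -638 + 7P gives P* = 146, Q* = 384.
With the subsidy, sellers receive Ps = Pb + 62 for each unit, where Pb is the price buyers pay.
Supply in terms of Pb becomes Qs = -638 + 7(Pb + 62) = -204 + 7Pb. Setting this equal to demand: 530 - Pb = -204 + 7Pb, so Pb = 91.75.
Sellers receive Ps = 91.75 + 62 = 153.75; Q' = 530 − 1·91.75 = 438.25.
Government outlay = subsidy × quantity = 62 × 438.25 = 27171.5.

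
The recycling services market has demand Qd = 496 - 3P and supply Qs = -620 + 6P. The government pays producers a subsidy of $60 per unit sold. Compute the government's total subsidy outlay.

Government cost = $14640

Pre-subsidy: 496 - 3P = -620 + 6P gives P* = 124, Q* = 124.
With the subsidy, sellers receive Ps = Pb + 60 for each unit, where Pb is the price buyers pay.
Supply in terms of Pb becomes Qs = -620 + 6(Pb + 60) = -260 + 6Pb. Setting this equal to demand: 496 - 3Pb = -260 + 6Pb, so Pb = 84.
Sellers receive Ps = 84 + 60 = 144; Q' = 496 − 3·84 = 244.
Government outlay = subsidy × quantity = 60 × 244 = 14640.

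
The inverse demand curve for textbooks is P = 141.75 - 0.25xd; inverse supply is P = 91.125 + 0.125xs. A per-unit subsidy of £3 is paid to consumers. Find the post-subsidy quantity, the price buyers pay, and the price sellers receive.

Pre-subsidy: 141.75 - 0.25x = 91.125 + 0.125x gives x* = 135 and P* = 108.
With the rebate, buyers effectively pay Pb = Ps − 3, where Ps is the price sellers receive.
On the curves, Pb = 141.75 - 0.25x and Ps = 91.125 + 0.125x; the wedge Ps − Pb = 3 gives 91.125 + 0.125x − (141.75 - 0.25x) = 3, so x' = 143.
Then Pb = 141.75 − 0.25·143 = 106 and Ps = 91.125 + 0.125·143 = 109.

x' = 143; buyers pay £106; sellers receive £109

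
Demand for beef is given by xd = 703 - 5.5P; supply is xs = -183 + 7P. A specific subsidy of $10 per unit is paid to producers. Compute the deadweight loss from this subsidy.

Deadweight loss = $154

Pre-subsidy: 703 - 5.5P = -183 + 7P gives P* = 70.88, x* = 313.16.
With the subsidy, sellers receive Ps = Pb + 10 for each unit, where Pb is the price buyers pay.
Supply in terms of Pb becomes xs = -183 + 7(Pb + 10) = -113 + 7Pb. Setting this equal to demand: 703 - 5.5Pb = -113 + 7Pb, so Pb = 65.28.
Sellers receive Ps = 65.28 + 10 = 75.28; x' = 703 − 5.5·65.28 = 343.96.
The subsidy expands output by 343.96 − 313.16 = 30.8 past the efficient level; on those units the gap between marginal cost and willingness to pay runs from 0 up to 10.
DWL = ½ × 10 × 30.8 = 154.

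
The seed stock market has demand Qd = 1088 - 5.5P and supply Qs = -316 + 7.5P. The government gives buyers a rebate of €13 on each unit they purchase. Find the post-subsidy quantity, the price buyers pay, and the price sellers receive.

Pre-subsidy: 1088 - 5.5P = -316 + 7.5P gives P* = 108, Q* = 494.
With the rebate, buyers effectively pay Pb = Ps − 13, where Ps is the price sellers receive.
Demand in terms of Ps becomes Qd = 1088 − 5.5(Ps − 13) = 1159.5 - 5.5Ps. Setting this equal to supply: 1159.5 - 5.5Ps = -316 + 7.5Ps, so Ps = 113.5.
Buyers pay Pb = 113.5 − 13 = 100.5; Q' = -316 + 7.5·113.5 = 535.25.

Q' = 535.25; buyers pay €100.5; sellers receive €113.5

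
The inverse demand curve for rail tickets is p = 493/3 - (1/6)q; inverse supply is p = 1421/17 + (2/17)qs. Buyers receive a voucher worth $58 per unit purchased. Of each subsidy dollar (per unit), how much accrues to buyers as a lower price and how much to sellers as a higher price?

Pre-subsidy: 493/3 - (1/6)q = 1421/17 + (2/17)q gives q* = 284 and p* = 117.
With the rebate, buyers effectively pay pb = ps − 58, where ps is the price sellers receive.
On the curves, pb = 493/3 - (1/6)q and ps = 1421/17 + (2/17)q; the wedge ps − pb = 58 gives 1421/17 + (2/17)q − (493/3 - (1/6)q) = 58, so q' = 488.
Then pb = 493/3 − (1/6)·488 = 83 and ps = 1421/17 + (2/17)·488 = 141.
Buyers' price falls by p* − pb = 117 − 83 = 34; sellers' price rises by ps − p* = 141 − 117 = 24.

Buyers gain $34 per unit; sellers gain $24 per unit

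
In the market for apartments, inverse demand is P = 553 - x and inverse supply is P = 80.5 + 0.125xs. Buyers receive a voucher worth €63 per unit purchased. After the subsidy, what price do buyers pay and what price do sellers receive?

Buyers pay €77; sellers receive €140

Pre-subsidy: 553 - x = 80.5 + 0.125x gives x* = 420 and P* = 133.
With the rebate, buyers effectively pay Pb = Ps − 63, where Ps is the price sellers receive.
On the curves, Pb = 553 - x and Ps = 80.5 + 0.125x; the wedge Ps − Pb = 63 gives 80.5 + 0.125x − (553 - x) = 63, so x' = 476.
Then Pb = 553 − 1·476 = 77 and Ps = 80.5 + 0.125·476 = 140.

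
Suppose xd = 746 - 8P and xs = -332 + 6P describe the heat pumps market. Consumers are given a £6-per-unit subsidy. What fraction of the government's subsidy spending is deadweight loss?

DWL / government spending = 36/527

Pre-subsidy: 746 - 8P = -332 + 6P gives P* = 77, x* = 130.
With the rebate, buyers effectively pay Pb = Ps − 6, where Ps is the price sellers receive.
Demand in terms of Ps becomes xd = 746 − 8(Ps − 6) = 794 - 8Ps. Setting this equal to supply: 794 - 8Ps = -332 + 6Ps, so Ps = 563/7.
Buyers pay Pb = 563/7 − 6 = 521/7; x' = -332 + 6·(563/7) = 1054/7.
ΔCS = ½(130 + 1054/7)(77 − 521/7) = 17676/49; ΔPS = ½(130 + 1054/7)(563/7 − 77) = 23568/49.
Government spending = 6 × 1054/7 = 6324/7.
DWL = ½ × 6 × (1054/7 − 130) = 432/7; fraction = (432/7) / (6324/7) = 36/527.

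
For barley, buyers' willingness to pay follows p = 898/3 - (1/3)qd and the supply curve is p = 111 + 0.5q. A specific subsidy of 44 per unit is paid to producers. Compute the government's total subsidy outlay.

Pre-subsidy: 898/3 - (1/3)q = 111 + 0.5q gives q* = 226 and p* = 224.
With the subsidy, sellers receive ps = pb + 44 for each unit, where pb is the price buyers pay.
On the curves, pb = 898/3 - (1/3)q and ps = 111 + 0.5q; the wedge ps − pb = 44 gives 111 + 0.5q − (898/3 - (1/3)q) = 44, so q' = 278.8.
Then pb = 898/3 − (1/3)·278.8 = 206.4 and ps = 111 + 0.5·278.8 = 250.4.
Government outlay = subsidy × quantity = 44 × 278.8 = 12267.2.

Government cost = 12267.2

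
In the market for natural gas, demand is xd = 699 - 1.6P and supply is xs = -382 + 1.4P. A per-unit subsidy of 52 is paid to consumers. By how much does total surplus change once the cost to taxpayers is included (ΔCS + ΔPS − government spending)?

Net change in total surplus = -75712/75

Pre-subsidy: 699 - 1.6P = -382 + 1.4P gives P* = 1081/3, x* = 1837/15.
With the rebate, buyers effectively pay Pb = Ps − 52, where Ps is the price sellers receive.
Demand in terms of Ps becomes xd = 699 − 1.6(Ps − 52) = 782.2 - 1.6Ps. Setting this equal to supply: 782.2 - 1.6Ps = -382 + 1.4Ps, so Ps = 5821/15.
Buyers pay Pb = 5821/15 − 52 = 5041/15; x' = -382 + 1.4·(5821/15) = 12097/75.
ΔCS = ½(1837/15 + 12097/75)(1081/3 − 5041/15) = 1291108/375; ΔPS = ½(1837/15 + 12097/75)(5821/15 − 1081/3) = 1475552/375.
Government spending = 52 × 12097/75 = 629044/75.
Net change = 1291108/375 + 1475552/375 − 629044/75 = -75712/75. The loss equals the DWL triangle ½·52·2912/75.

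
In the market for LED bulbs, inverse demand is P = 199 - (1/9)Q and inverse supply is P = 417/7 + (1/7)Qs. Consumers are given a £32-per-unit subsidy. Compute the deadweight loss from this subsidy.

Deadweight loss = £2016

Pre-subsidy: 199 - (1/9)Q = 417/7 + (1/7)Q gives Q* = 549 and P* = 138.
With the rebate, buyers effectively pay Pb = Ps − 32, where Ps is the price sellers receive.
On the curves, Pb = 199 - (1/9)Q and Ps = 417/7 + (1/7)Q; the wedge Ps − Pb = 32 gives 417/7 + (1/7)Q − (199 - (1/9)Q) = 32, so Q' = 675.
Then Pb = 199 − (1/9)·675 = 124 and Ps = 417/7 + (1/7)·675 = 156.
The subsidy expands output by 675 − 549 = 126 past the efficient level; on those units the gap between marginal cost and willingness to pay runs from 0 up to 32.
DWL = ½ × 32 × 126 = 2016.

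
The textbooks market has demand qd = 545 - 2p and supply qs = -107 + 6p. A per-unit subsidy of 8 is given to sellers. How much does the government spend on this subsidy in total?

Government cost = 3152

Pre-subsidy: 545 - 2p = -107 + 6p gives p* = 81.5, q* = 382.
With the subsidy, sellers receive ps = pb + 8 for each unit, where pb is the price buyers pay.
Supply in terms of pb becomes qs = -107 + 6(pb + 8) = -59 + 6pb. Setting this equal to demand: 545 - 2pb = -59 + 6pb, so pb = 75.5.
Sellers receive ps = 75.5 + 8 = 83.5; q' = 545 − 2·75.5 = 394.
Government outlay = subsidy × quantity = 8 × 394 = 3152.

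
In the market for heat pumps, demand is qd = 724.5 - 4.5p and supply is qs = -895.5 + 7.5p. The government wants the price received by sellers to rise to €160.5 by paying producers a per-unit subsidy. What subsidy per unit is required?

Required subsidy s = €68 per unit

At a seller price of 160.5, quantity supplied is -895.5 + 7.5·160.5 = 308.25.
Buyers absorb 308.25 only when they pay pb with 724.5 − 4.5·pb = 308.25, i.e. pb = 92.5.
s = ps − pb = 160.5 − 92.5 = 68.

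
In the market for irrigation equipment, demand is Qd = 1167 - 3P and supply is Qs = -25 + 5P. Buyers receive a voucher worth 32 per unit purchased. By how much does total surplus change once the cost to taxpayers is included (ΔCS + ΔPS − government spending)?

Pre-subsidy: 1167 - 3P = -25 + 5P gives P* = 149, Q* = 720.
With the rebate, buyers effectively pay Pb = Ps − 32, where Ps is the price sellers receive.
Demand in terms of Ps becomes Qd = 1167 − 3(Ps − 32) = 1263 - 3Ps. Setting this equal to supply: 1263 - 3Ps = -25 + 5Ps, so Ps = 161.
Buyers pay Pb = 161 − 32 = 129; Q' = -25 + 5·161 = 780.
ΔCS = ½(720 + 780)(149 − 129) = 15000; ΔPS = ½(720 + 780)(161 − 149) = 9000.
Government spending = 32 × 780 = 24960.
Net change = 15000 + 9000 − 24960 = -960. The loss equals the DWL triangle ½·32·60.

Net change in total surplus = -960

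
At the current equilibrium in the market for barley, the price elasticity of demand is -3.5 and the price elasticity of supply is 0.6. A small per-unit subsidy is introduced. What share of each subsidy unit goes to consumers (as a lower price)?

Consumer share = 6/41

For a small subsidy around the equilibrium, the benefit split depends on the relative slopes, which at a point are proportional to the elasticities.
Buyer share = εs/(εs + |εd|) = 0.6/(0.6 + 3.5) = 6/41; seller share = |εd|/(εs + |εd|) = 35/41.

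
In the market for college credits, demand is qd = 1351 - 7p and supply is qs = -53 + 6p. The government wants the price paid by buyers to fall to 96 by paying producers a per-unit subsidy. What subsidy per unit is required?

Required subsidy s = 26 per unit

At a buyer price of 96, quantity demanded is 1351 − 7·96 = 679.
Sellers supply 679 only when they receive ps with -53 + 6·ps = 679, i.e. ps = 122.
s = ps − pb = 122 − 96 = 26.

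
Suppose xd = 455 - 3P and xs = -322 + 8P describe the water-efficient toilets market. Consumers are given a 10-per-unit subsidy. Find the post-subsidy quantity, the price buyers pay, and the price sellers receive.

x' = 2914/11; buyers pay 697/11; sellers receive 807/11

Pre-subsidy: 455 - 3P = -322 + 8P gives P* = 777/11, x* = 2674/11.
With the rebate, buyers effectively pay Pb = Ps − 10, where Ps is the price sellers receive.
Demand in terms of Ps becomes xd = 455 − 3(Ps − 10) = 485 - 3Ps. Setting this equal to supply: 485 - 3Ps = -322 + 8Ps, so Ps = 807/11.
Buyers pay Pb = 807/11 − 10 = 697/11; x' = -322 + 8·(807/11) = 2914/11.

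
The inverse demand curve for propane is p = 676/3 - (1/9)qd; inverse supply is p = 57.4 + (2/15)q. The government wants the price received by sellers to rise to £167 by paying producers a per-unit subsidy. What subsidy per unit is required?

At a seller price of 167, quantity supplied is -430.5 + 7.5·167 = 822.
Buyers absorb 822 only when they pay pb = 676/3 − (1/9)·822 = 134.
s = ps − pb = 167 − 134 = 33.

Required subsidy s = £33 per unit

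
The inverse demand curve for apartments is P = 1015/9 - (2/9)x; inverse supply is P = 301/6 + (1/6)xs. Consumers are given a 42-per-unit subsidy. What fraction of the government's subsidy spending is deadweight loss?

DWL / government spending = 54/269

Pre-subsidy: 1015/9 - (2/9)x = 301/6 + (1/6)x gives x* = 161 and P* = 77.
With the rebate, buyers effectively pay Pb = Ps − 42, where Ps is the price sellers receive.
On the curves, Pb = 1015/9 - (2/9)x and Ps = 301/6 + (1/6)x; the wedge Ps − Pb = 42 gives 301/6 + (1/6)x − (1015/9 - (2/9)x) = 42, so x' = 269.
Then Pb = 1015/9 − (2/9)·269 = 53 and Ps = 301/6 + (1/6)·269 = 95.
ΔCS = ½(161 + 269)(77 − 53) = 5160; ΔPS = ½(161 + 269)(95 − 77) = 3870.
Government spending = 42 × 269 = 11298.
DWL = ½ × 42 × (269 − 161) = 2268; fraction = 2268 / 11298 = 54/269.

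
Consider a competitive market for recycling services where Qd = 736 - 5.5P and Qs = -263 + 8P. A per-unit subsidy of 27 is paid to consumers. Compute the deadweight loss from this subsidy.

Deadweight loss = 1188

Pre-subsidy: 736 - 5.5P = -263 + 8P gives P* = 74, Q* = 329.
With the rebate, buyers effectively pay Pb = Ps − 27, where Ps is the price sellers receive.
Demand in terms of Ps becomes Qd = 736 − 5.5(Ps − 27) = 884.5 - 5.5Ps. Setting this equal to supply: 884.5 - 5.5Ps = -263 + 8Ps, so Ps = 85.
Buyers pay Pb = 85 − 27 = 58; Q' = -263 + 8·85 = 417.
The subsidy expands output by 417 − 329 = 88 past the efficient level; on those units the gap between marginal cost and willingness to pay runs from 0 up to 27.
DWL = ½ × 27 × 88 = 1188.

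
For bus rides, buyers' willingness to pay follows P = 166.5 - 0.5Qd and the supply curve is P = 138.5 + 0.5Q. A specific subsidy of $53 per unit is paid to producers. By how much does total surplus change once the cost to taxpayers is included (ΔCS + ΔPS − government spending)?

Net change in total surplus = -$1404.5

Pre-subsidy: 166.5 - 0.5Q = 138.5 + 0.5Q gives Q* = 28 and P* = 152.5.
With the subsidy, sellers receive Ps = Pb + 53 for each unit, where Pb is the price buyers pay.
On the curves, Pb = 166.5 - 0.5Q and Ps = 138.5 + 0.5Q; the wedge Ps − Pb = 53 gives 138.5 + 0.5Q − (166.5 - 0.5Q) = 53, so Q' = 81.
Then Pb = 166.5 − 0.5·81 = 126 and Ps = 138.5 + 0.5·81 = 179.
ΔCS = ½(28 + 81)(152.5 − 126) = 1444.25; ΔPS = ½(28 + 81)(179 − 152.5) = 1444.25.
Government spending = 53 × 81 = 4293.
Net change = 1444.25 + 1444.25 − 4293 = -1404.5. The loss equals the DWL triangle ½·53·53.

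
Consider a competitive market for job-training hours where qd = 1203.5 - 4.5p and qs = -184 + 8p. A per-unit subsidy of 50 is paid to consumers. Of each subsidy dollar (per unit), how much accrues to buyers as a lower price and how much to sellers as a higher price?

Pre-subsidy: 1203.5 - 4.5p = -184 + 8p gives p* = 111, q* = 704.
With the rebate, buyers effectively pay pb = ps − 50, where ps is the price sellers receive.
Demand in terms of ps becomes qd = 1203.5 − 4.5(ps − 50) = 1428.5 - 4.5ps. Setting this equal to supply: 1428.5 - 4.5ps = -184 + 8ps, so ps = 129.
Buyers pay pb = 129 − 50 = 79; q' = -184 + 8·129 = 848.
Buyers' price falls by p* − pb = 111 − 79 = 32; sellers' price rises by ps − p* = 129 − 111 = 18.

Buyers gain 32 per unit; sellers gain 18 per unit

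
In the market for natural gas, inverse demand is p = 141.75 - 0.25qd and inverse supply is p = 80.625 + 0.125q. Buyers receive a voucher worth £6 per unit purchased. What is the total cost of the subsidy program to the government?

Pre-subsidy: 141.75 - 0.25q = 80.625 + 0.125q gives q* = 163 and p* = 101.
With the rebate, buyers effectively pay pb = ps − 6, where ps is the price sellers receive.
On the curves, pb = 141.75 - 0.25q and ps = 80.625 + 0.125q; the wedge ps − pb = 6 gives 80.625 + 0.125q − (141.75 - 0.25q) = 6, so q' = 179.
Then pb = 141.75 − 0.25·179 = 97 and ps = 80.625 + 0.125·179 = 103.
Government outlay = subsidy × quantity = 6 × 179 = 1074.

Government cost = £1074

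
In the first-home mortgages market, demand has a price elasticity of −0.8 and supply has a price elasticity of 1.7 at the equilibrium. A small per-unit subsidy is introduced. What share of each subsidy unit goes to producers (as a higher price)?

Producer share = 0.32

For a small subsidy around the equilibrium, the benefit split depends on the relative slopes, which at a point are proportional to the elasticities.
Buyer share = εs/(εs + |εd|) = 1.7/(1.7 + 0.8) = 0.68; seller share = |εd|/(εs + |εd|) = 0.32.
So producers capture 0.32 of the subsidy.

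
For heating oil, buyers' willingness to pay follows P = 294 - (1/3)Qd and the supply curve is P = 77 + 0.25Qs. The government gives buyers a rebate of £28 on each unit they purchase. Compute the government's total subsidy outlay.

Government cost = £11760

Pre-subsidy: 294 - (1/3)Q = 77 + 0.25Q gives Q* = 372 and P* = 170.
With the rebate, buyers effectively pay Pb = Ps − 28, where Ps is the price sellers receive.
On the curves, Pb = 294 - (1/3)Q and Ps = 77 + 0.25Q; the wedge Ps − Pb = 28 gives 77 + 0.25Q − (294 - (1/3)Q) = 28, so Q' = 420.
Then Pb = 294 − (1/3)·420 = 154 and Ps = 77 + 0.25·420 = 182.
Government outlay = subsidy × quantity = 28 × 420 = 11760.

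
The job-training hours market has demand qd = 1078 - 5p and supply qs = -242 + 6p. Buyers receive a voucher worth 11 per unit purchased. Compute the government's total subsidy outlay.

Pre-subsidy: 1078 - 5p = -242 + 6p gives p* = 120, q* = 478.
With the rebate, buyers effectively pay pb = ps − 11, where ps is the price sellers receive.
Demand in terms of ps becomes qd = 1078 − 5(ps − 11) = 1133 - 5ps. Setting this equal to supply: 1133 - 5ps = -242 + 6ps, so ps = 125.
Buyers pay pb = 125 − 11 = 114; q' = -242 + 6·125 = 508.
Government outlay = subsidy × quantity = 11 × 508 = 5588.

Government cost = 5588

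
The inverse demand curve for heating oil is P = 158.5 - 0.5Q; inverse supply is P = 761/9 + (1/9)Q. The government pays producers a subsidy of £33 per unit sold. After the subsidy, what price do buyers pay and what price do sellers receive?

Pre-subsidy: 158.5 - 0.5Q = 761/9 + (1/9)Q gives Q* = 121 and P* = 98.
With the subsidy, sellers receive Ps = Pb + 33 for each unit, where Pb is the price buyers pay.
On the curves, Pb = 158.5 - 0.5Q and Ps = 761/9 + (1/9)Q; the wedge Ps − Pb = 33 gives 761/9 + (1/9)Q − (158.5 - 0.5Q) = 33, so Q' = 175.
Then Pb = 158.5 − 0.5·175 = 71 and Ps = 761/9 + (1/9)·175 = 104.

Buyers pay £71; sellers receive £104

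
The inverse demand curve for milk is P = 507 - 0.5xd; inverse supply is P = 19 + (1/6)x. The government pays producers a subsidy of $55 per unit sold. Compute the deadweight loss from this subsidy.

Pre-subsidy: 507 - 0.5x = 19 + (1/6)x gives x* = 732 and P* = 141.
With the subsidy, sellers receive Ps = Pb + 55 for each unit, where Pb is the price buyers pay.
On the curves, Pb = 507 - 0.5x and Ps = 19 + (1/6)x; the wedge Ps − Pb = 55 gives 19 + (1/6)x − (507 - 0.5x) = 55, so x' = 814.5.
Then Pb = 507 − 0.5·814.5 = 99.75 and Ps = 19 + (1/6)·814.5 = 154.75.
The subsidy expands output by 814.5 − 732 = 82.5 past the efficient level; on those units the gap between marginal cost and willingness to pay runs from 0 up to 55.
DWL = ½ × 55 × 82.5 = 2268.75.

Deadweight loss = $2268.75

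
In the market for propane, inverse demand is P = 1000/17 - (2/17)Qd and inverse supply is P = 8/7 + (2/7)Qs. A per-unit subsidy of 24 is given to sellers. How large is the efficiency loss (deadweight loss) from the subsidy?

Deadweight loss = 714

Pre-subsidy: 1000/17 - (2/17)Q = 8/7 + (2/7)Q gives Q* = 143 and P* = 42.
With the subsidy, sellers receive Ps = Pb + 24 for each unit, where Pb is the price buyers pay.
On the curves, Pb = 1000/17 - (2/17)Q and Ps = 8/7 + (2/7)Q; the wedge Ps − Pb = 24 gives 8/7 + (2/7)Q − (1000/17 - (2/17)Q) = 24, so Q' = 202.5.
Then Pb = 1000/17 − (2/17)·202.5 = 35 and Ps = 8/7 + (2/7)·202.5 = 59.
The subsidy expands output by 202.5 − 143 = 59.5 past the efficient level; on those units the gap between marginal cost and willingness to pay runs from 0 up to 24.
DWL = ½ × 24 × 59.5 = 714.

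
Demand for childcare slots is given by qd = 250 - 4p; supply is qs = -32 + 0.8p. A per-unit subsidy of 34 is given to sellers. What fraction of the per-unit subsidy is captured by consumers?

Pre-subsidy: 250 - 4p = -32 + 0.8p gives p* = 58.75, q* = 15.
With the subsidy, sellers receive ps = pb + 34 for each unit, where pb is the price buyers pay.
Supply in terms of pb becomes qs = -32 + 0.8(pb + 34) = -4.8 + 0.8pb. Setting this equal to demand: 250 - 4pb = -4.8 + 0.8pb, so pb = 637/12.
Sellers receive ps = 637/12 + 34 = 1045/12; q' = 250 − 4·(637/12) = 113/3.
Buyers' price falls by p* − pb = 58.75 − 637/12 = 17/3; sellers' price rises by ps − p* = 1045/12 − 58.75 = 85/3.
So consumers capture (17/3)/34 = 1/6 of each unit of subsidy.

Consumer share = 1/6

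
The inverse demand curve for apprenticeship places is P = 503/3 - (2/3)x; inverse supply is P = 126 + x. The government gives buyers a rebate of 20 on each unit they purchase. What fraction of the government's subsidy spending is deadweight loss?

Pre-subsidy: 503/3 - (2/3)x = 126 + x gives x* = 25 and P* = 151.
With the rebate, buyers effectively pay Pb = Ps − 20, where Ps is the price sellers receive.
On the curves, Pb = 503/3 - (2/3)x and Ps = 126 + x; the wedge Ps − Pb = 20 gives 126 + x − (503/3 - (2/3)x) = 20, so x' = 37.
Then Pb = 503/3 − (2/3)·37 = 143 and Ps = 126 + 1·37 = 163.
ΔCS = ½(25 + 37)(151 − 143) = 248; ΔPS = ½(25 + 37)(163 − 151) = 372.
Government spending = 20 × 37 = 740.
DWL = ½ × 20 × (37 − 25) = 120; fraction = 120 / 740 = 6/37.

DWL / government spending = 6/37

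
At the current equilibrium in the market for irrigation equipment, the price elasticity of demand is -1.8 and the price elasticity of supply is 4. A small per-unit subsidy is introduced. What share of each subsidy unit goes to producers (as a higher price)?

For a small subsidy around the equilibrium, the benefit split depends on the relative slopes, which at a point are proportional to the elasticities.
Buyer share = εs/(εs + |εd|) = 4/(4 + 1.8) = 20/29; seller share = |εd|/(εs + |εd|) = 9/29.
So producers capture 9/29 of the subsidy.

Producer share = 9/29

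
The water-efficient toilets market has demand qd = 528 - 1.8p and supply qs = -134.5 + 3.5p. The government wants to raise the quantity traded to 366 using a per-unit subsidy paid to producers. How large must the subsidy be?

Required subsidy s = 53 per unit

At q = 366, invert demand for the buyer price: pb = (528 − 366)/1.8 = 90; invert supply for the seller price: ps = (366 − (-134.5))/3.5 = 143.
The subsidy must fill the gap: s = ps − pb = 143 − 90 = 53.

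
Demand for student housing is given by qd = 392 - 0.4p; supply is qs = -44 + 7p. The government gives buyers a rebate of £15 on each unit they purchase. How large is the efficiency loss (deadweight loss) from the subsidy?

Deadweight loss = 1575/37

Pre-subsidy: 392 - 0.4p = -44 + 7p gives p* = 2180/37, q* = 13632/37.
With the rebate, buyers effectively pay pb = ps − 15, where ps is the price sellers receive.
Demand in terms of ps becomes qd = 392 − 0.4(ps − 15) = 398 - 0.4ps. Setting this equal to supply: 398 - 0.4ps = -44 + 7ps, so ps = 2210/37.
Buyers pay pb = 2210/37 − 15 = 1655/37; q' = -44 + 7·(2210/37) = 13842/37.
The subsidy expands output by 13842/37 − 13632/37 = 210/37 past the efficient level; on those units the gap between marginal cost and willingness to pay runs from 0 up to 15.
DWL = ½ × 15 × 210/37 = 1575/37.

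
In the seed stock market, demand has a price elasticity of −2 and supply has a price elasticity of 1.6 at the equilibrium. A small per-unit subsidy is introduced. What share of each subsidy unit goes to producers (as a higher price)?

For a small subsidy around the equilibrium, the benefit split depends on the relative slopes, which at a point are proportional to the elasticities.
Buyer share = εs/(εs + |εd|) = 1.6/(1.6 + 2) = 4/9; seller share = |εd|/(εs + |εd|) = 5/9.
So producers capture 5/9 of the subsidy.

Producer share = 5/9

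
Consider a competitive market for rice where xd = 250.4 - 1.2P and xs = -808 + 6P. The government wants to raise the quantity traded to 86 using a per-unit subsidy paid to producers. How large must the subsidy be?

At x = 86, invert demand for the buyer price: Pb = (250.4 − 86)/1.2 = 137; invert supply for the seller price: Ps = (86 − (-808))/6 = 149.
The subsidy must fill the gap: s = Ps − Pb = 149 − 137 = 12.

Required subsidy s = 12 per unit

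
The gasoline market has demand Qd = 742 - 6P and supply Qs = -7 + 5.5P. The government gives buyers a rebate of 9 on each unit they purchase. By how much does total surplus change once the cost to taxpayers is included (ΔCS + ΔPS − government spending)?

Pre-subsidy: 742 - 6P = -7 + 5.5P gives P* = 1498/23, Q* = 8078/23.
With the rebate, buyers effectively pay Pb = Ps − 9, where Ps is the price sellers receive.
Demand in terms of Ps becomes Qd = 742 − 6(Ps − 9) = 796 - 6Ps. Setting this equal to supply: 796 - 6Ps = -7 + 5.5Ps, so Ps = 1606/23.
Buyers pay Pb = 1606/23 − 9 = 1399/23; Q' = -7 + 5.5·(1606/23) = 8672/23.
ΔCS = ½(8078/23 + 8672/23)(1498/23 − 1399/23) = 829125/529; ΔPS = ½(8078/23 + 8672/23)(1606/23 − 1498/23) = 904500/529.
Government spending = 9 × 8672/23 = 78048/23.
Net change = 829125/529 + 904500/529 − 78048/23 = -2673/23. The loss equals the DWL triangle ½·9·594/23.

Net change in total surplus = -2673/23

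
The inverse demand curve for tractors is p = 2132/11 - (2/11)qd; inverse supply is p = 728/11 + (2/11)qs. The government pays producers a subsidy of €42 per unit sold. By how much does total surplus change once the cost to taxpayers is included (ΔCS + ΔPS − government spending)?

Pre-subsidy: 2132/11 - (2/11)q = 728/11 + (2/11)q gives q* = 351 and p* = 130.
With the subsidy, sellers receive ps = pb + 42 for each unit, where pb is the price buyers pay.
On the curves, pb = 2132/11 - (2/11)q and ps = 728/11 + (2/11)q; the wedge ps − pb = 42 gives 728/11 + (2/11)q − (2132/11 - (2/11)q) = 42, so q' = 466.5.
Then pb = 2132/11 − (2/11)·466.5 = 109 and ps = 728/11 + (2/11)·466.5 = 151.
ΔCS = ½(351 + 466.5)(130 − 109) = 8583.75; ΔPS = ½(351 + 466.5)(151 − 130) = 8583.75.
Government spending = 42 × 466.5 = 19593.
Net change = 8583.75 + 8583.75 − 19593 = -2425.5. The loss equals the DWL triangle ½·42·115.5.

Net change in total surplus = -€2425.5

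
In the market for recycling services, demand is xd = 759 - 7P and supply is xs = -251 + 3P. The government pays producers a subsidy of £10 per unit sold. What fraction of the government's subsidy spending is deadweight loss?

Pre-subsidy: 759 - 7P = -251 + 3P gives P* = 101, x* = 52.
With the subsidy, sellers receive Ps = Pb + 10 for each unit, where Pb is the price buyers pay.
Supply in terms of Pb becomes xs = -251 + 3(Pb + 10) = -221 + 3Pb. Setting this equal to demand: 759 - 7Pb = -221 + 3Pb, so Pb = 98.
Sellers receive Ps = 98 + 10 = 108; x' = 759 − 7·98 = 73.
ΔCS = ½(52 + 73)(101 − 98) = 187.5; ΔPS = ½(52 + 73)(108 − 101) = 437.5.
Government spending = 10 × 73 = 730.
DWL = ½ × 10 × (73 − 52) = 105; fraction = 105 / 730 = 21/146.

DWL / government spending = 21/146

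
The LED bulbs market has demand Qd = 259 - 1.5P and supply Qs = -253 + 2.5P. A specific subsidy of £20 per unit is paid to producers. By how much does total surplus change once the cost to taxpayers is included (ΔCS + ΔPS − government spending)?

Pre-subsidy: 259 - 1.5P = -253 + 2.5P gives P* = 128, Q* = 67.
With the subsidy, sellers receive Ps = Pb + 20 for each unit, where Pb is the price buyers pay.
Supply in terms of Pb becomes Qs = -253 + 2.5(Pb + 20) = -203 + 2.5Pb. Setting this equal to demand: 259 - 1.5Pb = -203 + 2.5Pb, so Pb = 115.5.
Sellers receive Ps = 115.5 + 20 = 135.5; Q' = 259 − 1.5·115.5 = 85.75.
ΔCS = ½(67 + 85.75)(128 − 115.5) = 954.6875; ΔPS = ½(67 + 85.75)(135.5 − 128) = 572.8125.
Government spending = 20 × 85.75 = 1715.
Net change = 954.6875 + 572.8125 − 1715 = -187.5. The loss equals the DWL triangle ½·20·18.75.

Net change in total surplus = -£187.5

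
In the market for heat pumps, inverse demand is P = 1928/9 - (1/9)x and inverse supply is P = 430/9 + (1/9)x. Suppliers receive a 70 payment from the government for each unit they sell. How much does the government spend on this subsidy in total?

Pre-subsidy: 1928/9 - (1/9)x = 430/9 + (1/9)x gives x* = 749 and P* = 131.
With the subsidy, sellers receive Ps = Pb + 70 for each unit, where Pb is the price buyers pay.
On the curves, Pb = 1928/9 - (1/9)x and Ps = 430/9 + (1/9)x; the wedge Ps − Pb = 70 gives 430/9 + (1/9)x − (1928/9 - (1/9)x) = 70, so x' = 1064.
Then Pb = 1928/9 − (1/9)·1064 = 96 and Ps = 430/9 + (1/9)·1064 = 166.
Government outlay = subsidy × quantity = 70 × 1064 = 74480.

Government cost = 74480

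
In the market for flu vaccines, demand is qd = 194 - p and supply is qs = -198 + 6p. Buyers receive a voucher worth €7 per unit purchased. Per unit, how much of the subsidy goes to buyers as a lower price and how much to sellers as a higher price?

Pre-subsidy: 194 - p = -198 + 6p gives p* = 56, q* = 138.
With the rebate, buyers effectively pay pb = ps − 7, where ps is the price sellers receive.
Demand in terms of ps becomes qd = 194 − 1(ps − 7) = 201 - ps. Setting this equal to supply: 201 - ps = -198 + 6ps, so ps = 57.
Buyers pay pb = 57 − 7 = 50; q' = -198 + 6·57 = 144.
Buyers' price falls by p* − pb = 56 − 50 = 6; sellers' price rises by ps − p* = 57 − 56 = 1.

Buyers gain €6 per unit; sellers gain €1 per unit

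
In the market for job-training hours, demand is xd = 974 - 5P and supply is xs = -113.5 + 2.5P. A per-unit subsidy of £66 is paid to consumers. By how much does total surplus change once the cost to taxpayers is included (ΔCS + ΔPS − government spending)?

Net change in total surplus = -£3630

Pre-subsidy: 974 - 5P = -113.5 + 2.5P gives P* = 145, x* = 249.
With the rebate, buyers effectively pay Pb = Ps − 66, where Ps is the price sellers receive.
Demand in terms of Ps becomes xd = 974 − 5(Ps − 66) = 1304 - 5Ps. Setting this equal to supply: 1304 - 5Ps = -113.5 + 2.5Ps, so Ps = 189.
Buyers pay Pb = 189 − 66 = 123; x' = -113.5 + 2.5·189 = 359.
ΔCS = ½(249 + 359)(145 − 123) = 6688; ΔPS = ½(249 + 359)(189 − 145) = 13376.
Government spending = 66 × 359 = 23694.
Net change = 6688 + 13376 − 23694 = -3630. The loss equals the DWL triangle ½·66·110.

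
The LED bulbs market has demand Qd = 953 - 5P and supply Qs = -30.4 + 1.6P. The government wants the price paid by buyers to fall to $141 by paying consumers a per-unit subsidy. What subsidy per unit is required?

Required subsidy s = $33 per unit

At a buyer price of 141, quantity demanded is 953 − 5·141 = 248.
Sellers supply 248 only when they receive Ps with -30.4 + 1.6·Ps = 248, i.e. Ps = 174.
s = Ps − Pb = 174 − 141 = 33.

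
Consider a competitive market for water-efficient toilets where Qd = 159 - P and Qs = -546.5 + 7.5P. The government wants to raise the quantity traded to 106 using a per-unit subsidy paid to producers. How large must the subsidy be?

At Q = 106, invert demand for the buyer price: Pb = (159 − 106)/1 = 53; invert supply for the seller price: Ps = (106 − (-546.5))/7.5 = 87.
The subsidy must fill the gap: s = Ps − Pb = 87 − 53 = 34.

Required subsidy s = 34 per unit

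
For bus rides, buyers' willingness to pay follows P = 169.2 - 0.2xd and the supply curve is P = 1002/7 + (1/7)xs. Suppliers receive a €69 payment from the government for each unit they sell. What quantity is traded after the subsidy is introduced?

x' = 277.25

Pre-subsidy: 169.2 - 0.2x = 1002/7 + (1/7)x gives x* = 76 and P* = 154.
With the subsidy, sellers receive Ps = Pb + 69 for each unit, where Pb is the price buyers pay.
On the curves, Pb = 169.2 - 0.2x and Ps = 1002/7 + (1/7)x; the wedge Ps − Pb = 69 gives 1002/7 + (1/7)x − (169.2 - 0.2x) = 69, so x' = 277.25.
Then Pb = 169.2 − 0.2·277.25 = 113.75 and Ps = 1002/7 + (1/7)·277.25 = 182.75.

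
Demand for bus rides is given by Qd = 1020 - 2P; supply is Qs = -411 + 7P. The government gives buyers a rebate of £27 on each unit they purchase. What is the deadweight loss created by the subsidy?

Deadweight loss = £567

Pre-subsidy: 1020 - 2P = -411 + 7P gives P* = 159, Q* = 702.
With the rebate, buyers effectively pay Pb = Ps − 27, where Ps is the price sellers receive.
Demand in terms of Ps becomes Qd = 1020 − 2(Ps − 27) = 1074 - 2Ps. Setting this equal to supply: 1074 - 2Ps = -411 + 7Ps, so Ps = 165.
Buyers pay Pb = 165 − 27 = 138; Q' = -411 + 7·165 = 744.
The subsidy expands output by 744 − 702 = 42 past the efficient level; on those units the gap between marginal cost and willingness to pay runs from 0 up to 27.
DWL = ½ × 27 × 42 = 567.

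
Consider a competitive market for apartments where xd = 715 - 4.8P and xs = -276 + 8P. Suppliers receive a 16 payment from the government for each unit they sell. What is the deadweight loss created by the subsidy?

Pre-subsidy: 715 - 4.8P = -276 + 8P gives P* = 77.421875, x* = 343.375.
With the subsidy, sellers receive Ps = Pb + 16 for each unit, where Pb is the price buyers pay.
Supply in terms of Pb becomes xs = -276 + 8(Pb + 16) = -148 + 8Pb. Setting this equal to demand: 715 - 4.8Pb = -148 + 8Pb, so Pb = 67.421875.
Sellers receive Ps = 67.421875 + 16 = 83.421875; x' = 715 − 4.8·67.421875 = 391.375.
The subsidy expands output by 391.375 − 343.375 = 48 past the efficient level; on those units the gap between marginal cost and willingness to pay runs from 0 up to 16.
DWL = ½ × 16 × 48 = 384.

Deadweight loss = 384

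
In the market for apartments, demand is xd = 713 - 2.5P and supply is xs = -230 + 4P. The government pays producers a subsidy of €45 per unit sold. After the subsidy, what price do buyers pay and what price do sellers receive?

Buyers pay 1526/13; sellers receive 2111/13

Pre-subsidy: 713 - 2.5P = -230 + 4P gives P* = 1886/13, x* = 4554/13.
With the subsidy, sellers receive Ps = Pb + 45 for each unit, where Pb is the price buyers pay.
Supply in terms of Pb becomes xs = -230 + 4(Pb + 45) = -50 + 4Pb. Setting this equal to demand: 713 - 2.5Pb = -50 + 4Pb, so Pb = 1526/13.
Sellers receive Ps = 1526/13 + 45 = 2111/13; x' = 713 − 2.5·(1526/13) = 5454/13.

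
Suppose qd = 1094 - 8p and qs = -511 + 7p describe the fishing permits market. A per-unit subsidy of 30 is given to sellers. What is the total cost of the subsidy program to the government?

Pre-subsidy: 1094 - 8p = -511 + 7p gives p* = 107, q* = 238.
With the subsidy, sellers receive ps = pb + 30 for each unit, where pb is the price buyers pay.
Supply in terms of pb becomes qs = -511 + 7(pb + 30) = -301 + 7pb. Setting this equal to demand: 1094 - 8pb = -301 + 7pb, so pb = 93.
Sellers receive ps = 93 + 30 = 123; q' = 1094 − 8·93 = 350.
Government outlay = subsidy × quantity = 30 × 350 = 10500.

Government cost = 10500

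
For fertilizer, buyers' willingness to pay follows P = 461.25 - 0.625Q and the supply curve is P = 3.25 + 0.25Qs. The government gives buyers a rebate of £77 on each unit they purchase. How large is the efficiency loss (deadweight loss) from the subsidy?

Pre-subsidy: 461.25 - 0.625Q = 3.25 + 0.25Q gives Q* = 3664/7 and P* = 3755/28.
With the rebate, buyers effectively pay Pb = Ps − 77, where Ps is the price sellers receive.
On the curves, Pb = 461.25 - 0.625Q and Ps = 3.25 + 0.25Q; the wedge Ps − Pb = 77 gives 3.25 + 0.25Q − (461.25 - 0.625Q) = 77, so Q' = 4280/7.
Then Pb = 461.25 − 0.625·(4280/7) = 2215/28 and Ps = 3.25 + 0.25·(4280/7) = 4371/28.
The subsidy expands output by 4280/7 − 3664/7 = 88 past the efficient level; on those units the gap between marginal cost and willingness to pay runs from 0 up to 77.
DWL = ½ × 77 × 88 = 3388.

Deadweight loss = £3388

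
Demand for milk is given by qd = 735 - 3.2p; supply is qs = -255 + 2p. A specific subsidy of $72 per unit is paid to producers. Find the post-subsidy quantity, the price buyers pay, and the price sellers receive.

Pre-subsidy: 735 - 3.2p = -255 + 2p gives p* = 2475/13, q* = 1635/13.
With the subsidy, sellers receive ps = pb + 72 for each unit, where pb is the price buyers pay.
Supply in terms of pb becomes qs = -255 + 2(pb + 72) = -111 + 2pb. Setting this equal to demand: 735 - 3.2pb = -111 + 2pb, so pb = 2115/13.
Sellers receive ps = 2115/13 + 72 = 3051/13; q' = 735 − 3.2·(2115/13) = 2787/13.

q' = 2787/13; buyers pay 2115/13; sellers receive 3051/13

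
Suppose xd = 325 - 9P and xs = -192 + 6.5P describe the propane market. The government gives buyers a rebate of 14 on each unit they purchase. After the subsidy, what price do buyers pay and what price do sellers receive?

Pre-subsidy: 325 - 9P = -192 + 6.5P gives P* = 1034/31, x* = 769/31.
With the rebate, buyers effectively pay Pb = Ps − 14, where Ps is the price sellers receive.
Demand in terms of Ps becomes xd = 325 − 9(Ps − 14) = 451 - 9Ps. Setting this equal to supply: 451 - 9Ps = -192 + 6.5Ps, so Ps = 1286/31.
Buyers pay Pb = 1286/31 − 14 = 852/31; x' = -192 + 6.5·(1286/31) = 2407/31.

Buyers pay 852/31; sellers receive 1286/31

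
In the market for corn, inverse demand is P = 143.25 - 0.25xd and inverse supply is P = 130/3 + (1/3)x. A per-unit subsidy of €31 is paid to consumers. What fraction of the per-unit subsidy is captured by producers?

Pre-subsidy: 143.25 - 0.25x = 130/3 + (1/3)x gives x* = 1199/7 and P* = 703/7.
With the rebate, buyers effectively pay Pb = Ps − 31, where Ps is the price sellers receive.
On the curves, Pb = 143.25 - 0.25x and Ps = 130/3 + (1/3)x; the wedge Ps − Pb = 31 gives 130/3 + (1/3)x − (143.25 - 0.25x) = 31, so x' = 1571/7.
Then Pb = 143.25 − 0.25·(1571/7) = 610/7 and Ps = 130/3 + (1/3)·(1571/7) = 827/7.
Buyers' price falls by P* − Pb = 703/7 − 610/7 = 93/7; sellers' price rises by Ps − P* = 827/7 − 703/7 = 124/7.
So producers capture (124/7)/31 = 4/7 of each unit of subsidy.

Producer share = 4/7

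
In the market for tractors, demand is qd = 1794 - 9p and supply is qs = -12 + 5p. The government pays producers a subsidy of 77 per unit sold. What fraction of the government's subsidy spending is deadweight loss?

DWL / government spending = 165/1174

Pre-subsidy: 1794 - 9p = -12 + 5p gives p* = 129, q* = 633.
With the subsidy, sellers receive ps = pb + 77 for each unit, where pb is the price buyers pay.
Supply in terms of pb becomes qs = -12 + 5(pb + 77) = 373 + 5pb. Setting this equal to demand: 1794 - 9pb = 373 + 5pb, so pb = 101.5.
Sellers receive ps = 101.5 + 77 = 178.5; q' = 1794 − 9·101.5 = 880.5.
ΔCS = ½(633 + 880.5)(129 − 101.5) = 20810.625; ΔPS = ½(633 + 880.5)(178.5 − 129) = 37459.125.
Government spending = 77 × 880.5 = 67798.5.
DWL = ½ × 77 × (880.5 − 633) = 9528.75; fraction = 9528.75 / 67798.5 = 165/1174.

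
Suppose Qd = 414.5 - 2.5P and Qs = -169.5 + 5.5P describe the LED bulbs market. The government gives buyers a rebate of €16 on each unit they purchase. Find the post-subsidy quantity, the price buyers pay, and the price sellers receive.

Pre-subsidy: 414.5 - 2.5P = -169.5 + 5.5P gives P* = 73, Q* = 232.
With the rebate, buyers effectively pay Pb = Ps − 16, where Ps is the price sellers receive.
Demand in terms of Ps becomes Qd = 414.5 − 2.5(Ps − 16) = 454.5 - 2.5Ps. Setting this equal to supply: 454.5 - 2.5Ps = -169.5 + 5.5Ps, so Ps = 78.
Buyers pay Pb = 78 − 16 = 62; Q' = -169.5 + 5.5·78 = 259.5.

Q' = 259.5; buyers pay €62; sellers receive €78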